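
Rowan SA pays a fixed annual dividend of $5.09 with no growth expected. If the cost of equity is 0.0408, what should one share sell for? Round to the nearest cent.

$124.75

Zero-growth DDM (perpetuity): P₀ = D/r = 5.09 / 0.0408 = 124.7549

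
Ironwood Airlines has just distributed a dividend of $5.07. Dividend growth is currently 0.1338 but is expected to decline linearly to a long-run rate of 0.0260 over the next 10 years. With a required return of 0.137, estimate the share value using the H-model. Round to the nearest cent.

$71.48

H-model: P₀ = D₀[(1+g_L) + H(g_S−g_L)]/(r−g_L), with H = 10/2 = 5.
P₀ = 5.07 × [(1+0.026) + 5×(0.1338−0.026)] / (0.137−0.026)
   = 5.07 × 1.5650 / 0.111 = 71.4824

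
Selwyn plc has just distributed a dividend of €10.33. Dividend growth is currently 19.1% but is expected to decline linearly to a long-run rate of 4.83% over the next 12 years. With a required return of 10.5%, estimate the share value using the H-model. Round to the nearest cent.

€346.98

H-model: P₀ = D₀[(1+g_L) + H(g_S−g_L)]/(r−g_L), with H = 12/2 = 6.
P₀ = 10.33 × [(1+0.0483) + 6×(0.191−0.0483)] / (0.105−0.0483)
   = 10.33 × 1.9045 / 0.0567 = 346.9750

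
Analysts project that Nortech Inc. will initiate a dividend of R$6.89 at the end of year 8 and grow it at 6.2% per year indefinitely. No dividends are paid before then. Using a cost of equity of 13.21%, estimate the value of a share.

Deferred-dividend DDM. At t=7 the remaining stream is a growing perpetuity with first payment D_8 = 6.89.
V_7 = D_8/(r−g) = 6.89/(0.1321−0.062) = 98.2882
P₀ = V_7/(1+r)^7 = 98.2882/(1+0.1321)^7 = 41.2390

R$41.24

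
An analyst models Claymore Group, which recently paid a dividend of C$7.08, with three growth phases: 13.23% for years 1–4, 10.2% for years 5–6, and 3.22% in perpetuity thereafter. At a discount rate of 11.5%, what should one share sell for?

Three-stage DDM. Project D₁…D_6; terminal Gordon value at t=6 with g = 0.0322; discount at r = 0.115.
D_1 = 8.0167
D_2 = 9.0773
D_3 = 10.2782
D_4 = 11.6380
D_5 = 12.8251
D_6 = 14.1333
TV_6 = 14.5884/(0.115−0.0322) = 176.1879
P₀ = Σ Dₜ/(1+r)ᵗ + TV_6/(1+r)^6 = 135.9238

C$135.92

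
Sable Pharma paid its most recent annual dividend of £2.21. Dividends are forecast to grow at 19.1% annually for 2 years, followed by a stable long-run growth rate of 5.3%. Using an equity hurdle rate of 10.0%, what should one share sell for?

£63.03

Two-stage DDM. Project D₁…D_2 at 0.191, terminal growth 0.053, discount at r = 0.1.
D_1 = 2.6321
D_2 = 3.1348
Terminal value at t=2: TV = D_3/(r−g) = 3.3010/(0.1−0.053) = 70.2338
P₀ = 2.6321/(1+0.1)^1 + 3.1348/(1+0.1)^2 + 70.2338/(1+0.1)^2 = 63.0281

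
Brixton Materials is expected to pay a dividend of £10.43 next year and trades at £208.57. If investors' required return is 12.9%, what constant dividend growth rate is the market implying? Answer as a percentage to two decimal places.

7.90%

From P₀ = D₁/(r − g), the implied growth is g = r − D₁/P₀.
g = 0.129 − 10.43/208.57 = 0.129 − 0.05001 = 0.07899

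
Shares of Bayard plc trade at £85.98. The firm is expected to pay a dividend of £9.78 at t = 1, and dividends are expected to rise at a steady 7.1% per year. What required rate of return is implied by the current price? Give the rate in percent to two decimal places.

18.47%

Rearranging the constant-growth DDM: r = D₁/P₀ + g.
r = 9.7800 / 85.98 + 0.071 = 0.11375 + 0.071 = 0.18475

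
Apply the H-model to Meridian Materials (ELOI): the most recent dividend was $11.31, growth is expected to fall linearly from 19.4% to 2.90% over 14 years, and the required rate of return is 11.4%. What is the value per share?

H-model: P₀ = D₀[(1+g_L) + H(g_S−g_L)]/(r−g_L), with H = 14/2 = 7.
P₀ = 11.31 × [(1+0.029) + 7×(0.194−0.029)] / (0.114−0.029)
   = 11.31 × 2.1840 / 0.085 = 290.6005

$290.60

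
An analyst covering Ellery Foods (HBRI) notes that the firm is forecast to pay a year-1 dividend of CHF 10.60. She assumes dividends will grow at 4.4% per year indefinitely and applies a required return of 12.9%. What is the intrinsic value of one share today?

Gordon growth model: P₀ = D₁/(r − g), with D₁ = 10.60 given directly.
P₀ = 10.6000 / (0.129 − 0.044) = 10.6000 / 0.085 = 124.7059

CHF 124.71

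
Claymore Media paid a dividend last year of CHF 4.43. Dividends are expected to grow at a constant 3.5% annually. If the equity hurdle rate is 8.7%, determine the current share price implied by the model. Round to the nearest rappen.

Gordon growth model: P₀ = D₁/(r − g). D₁ = 4.43 × (1 + 0.035) = 4.5850.
P₀ = 4.5850 / (0.087 − 0.035) = 4.5850 / 0.052 = 88.1740

CHF 88.17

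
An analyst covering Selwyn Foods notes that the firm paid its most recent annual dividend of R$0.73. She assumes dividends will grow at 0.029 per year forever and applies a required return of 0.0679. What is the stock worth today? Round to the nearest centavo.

R$19.31

Gordon growth model: P₀ = D₁/(r − g). D₁ = 0.73 × (1 + 0.029) = 0.7512.
P₀ = 0.7512 / (0.0679 − 0.029) = 0.7512 / 0.0389 = 19.3103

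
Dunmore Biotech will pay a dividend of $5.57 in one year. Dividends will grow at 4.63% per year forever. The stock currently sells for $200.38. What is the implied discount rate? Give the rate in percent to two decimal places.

Rearranging the constant-growth DDM: r = D₁/P₀ + g.
r = 5.5700 / 200.38 + 0.0463 = 0.02780 + 0.0463 = 0.07410

7.41%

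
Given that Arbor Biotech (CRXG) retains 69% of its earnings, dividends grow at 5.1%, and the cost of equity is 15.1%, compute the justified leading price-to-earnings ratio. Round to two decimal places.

Payout ratio b = 1 − 0.69 = 0.31.
Justified leading P/E = b/(r−g) = 0.31/(0.151−0.051) = 3.1000

3.10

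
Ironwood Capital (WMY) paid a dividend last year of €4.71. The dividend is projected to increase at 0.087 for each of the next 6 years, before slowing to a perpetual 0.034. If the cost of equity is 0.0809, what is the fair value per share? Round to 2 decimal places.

€136.23

Two-stage DDM. Project D₁…D_6 at 0.087, terminal growth 0.034, discount at r = 0.0809.
D_1 = 5.1198
D_2 = 5.5652
D_3 = 6.0494
D_4 = 6.5757
D_5 = 7.1477
D_6 = 7.7696
Terminal value at t=6: TV = D_7/(r−g) = 8.0338/(0.0809−0.034) = 171.2955
P₀ = 5.1198/(1+0.0809)^1 + 5.5652/(1+0.0809)^2 + 6.0494/(1+0.0809)^3 + 6.5757/(1+0.0809)^4 + 7.1477/(1+0.0809)^5 + 7.7696/(1+0.0809)^6 + 171.2955/(1+0.0809)^6 = 136.2305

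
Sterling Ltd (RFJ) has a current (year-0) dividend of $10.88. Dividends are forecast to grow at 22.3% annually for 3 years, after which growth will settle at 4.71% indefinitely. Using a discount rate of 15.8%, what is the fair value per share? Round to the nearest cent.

$157.46

Two-stage DDM. Project D₁…D_3 at 0.223, terminal growth 0.0471, discount at r = 0.158.
D_1 = 13.3062
D_2 = 16.2735
D_3 = 19.9025
Terminal value at t=3: TV = D_4/(r−g) = 20.8399/(0.158−0.0471) = 187.9165
P₀ = 13.3062/(1+0.158)^1 + 16.2735/(1+0.158)^2 + 19.9025/(1+0.158)^3 + 187.9165/(1+0.158)^3 = 157.4583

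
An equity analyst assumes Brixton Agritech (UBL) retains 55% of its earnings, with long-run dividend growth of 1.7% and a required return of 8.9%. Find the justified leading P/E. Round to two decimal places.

Payout ratio b = 1 − 0.55 = 0.45.
Justified leading P/E = b/(r−g) = 0.45/(0.089−0.017) = 6.2500

6.25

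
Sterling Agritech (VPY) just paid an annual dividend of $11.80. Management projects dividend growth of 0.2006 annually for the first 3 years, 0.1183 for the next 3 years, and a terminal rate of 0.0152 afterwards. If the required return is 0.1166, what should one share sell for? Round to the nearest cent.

Three-stage DDM. Project D₁…D_6; terminal Gordon value at t=6 with g = 0.0152; discount at r = 0.1166.
D_1 = 14.1671
D_2 = 17.0090
D_3 = 20.4210
D_4 = 22.8368
D_5 = 25.5384
D_6 = 28.5596
TV_6 = 28.9937/(0.1166−0.0152) = 285.9339
P₀ = Σ Dₜ/(1+r)ᵗ + TV_6/(1+r)^6 = 232.6676

$232.67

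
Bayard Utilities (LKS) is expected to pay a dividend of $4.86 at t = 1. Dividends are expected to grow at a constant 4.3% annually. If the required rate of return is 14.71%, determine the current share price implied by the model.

Gordon growth model: P₀ = D₁/(r − g), with D₁ = 4.86 given directly.
P₀ = 4.8600 / (0.1471 − 0.043) = 4.8600 / 0.1041 = 46.6859

$46.69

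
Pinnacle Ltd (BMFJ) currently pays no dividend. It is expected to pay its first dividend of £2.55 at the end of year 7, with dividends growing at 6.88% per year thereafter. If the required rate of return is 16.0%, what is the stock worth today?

£11.48

Deferred-dividend DDM. At t=6 the remaining stream is a growing perpetuity with first payment D_7 = 2.55.
V_6 = D_7/(r−g) = 2.55/(0.16−0.0688) = 27.9605
P₀ = V_6/(1+r)^6 = 27.9605/(1+0.16)^6 = 11.4762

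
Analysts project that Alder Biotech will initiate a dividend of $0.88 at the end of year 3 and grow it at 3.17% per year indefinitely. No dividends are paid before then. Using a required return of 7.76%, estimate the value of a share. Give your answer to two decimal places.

$16.51

Deferred-dividend DDM. At t=2 the remaining stream is a growing perpetuity with first payment D_3 = 0.88.
V_2 = D_3/(r−g) = 0.88/(0.0776−0.0317) = 19.1721
P₀ = V_2/(1+r)^2 = 19.1721/(1+0.0776)^2 = 16.5103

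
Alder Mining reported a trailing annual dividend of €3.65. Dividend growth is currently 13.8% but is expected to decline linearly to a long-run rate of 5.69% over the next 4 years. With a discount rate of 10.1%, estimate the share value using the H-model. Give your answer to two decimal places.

€100.90

H-model: P₀ = D₀[(1+g_L) + H(g_S−g_L)]/(r−g_L), with H = 4/2 = 2.
P₀ = 3.65 × [(1+0.0569) + 2×(0.138−0.0569)] / (0.101−0.0569)
   = 3.65 × 1.2191 / 0.0441 = 100.9006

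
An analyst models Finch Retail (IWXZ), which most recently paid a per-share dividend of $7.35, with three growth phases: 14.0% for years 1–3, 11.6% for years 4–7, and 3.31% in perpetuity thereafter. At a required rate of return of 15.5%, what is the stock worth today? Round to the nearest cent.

Three-stage DDM. Project D₁…D_7; terminal Gordon value at t=7 with g = 0.0331; discount at r = 0.155.
D_1 = 8.3790
D_2 = 9.5521
D_3 = 10.8893
D_4 = 12.1525
D_5 = 13.5622
D_6 = 15.1354
D_7 = 16.8911
TV_7 = 17.4502/(0.155−0.0331) = 143.1520
P₀ = Σ Dₜ/(1+r)ᵗ + TV_7/(1+r)^7 = 99.6508

$99.65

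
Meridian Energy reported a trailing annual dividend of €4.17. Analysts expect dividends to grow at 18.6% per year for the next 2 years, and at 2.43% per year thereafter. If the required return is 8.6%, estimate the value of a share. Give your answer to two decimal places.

Two-stage DDM. Project D₁…D_2 at 0.186, terminal growth 0.0243, discount at r = 0.086.
D_1 = 4.9456
D_2 = 5.8655
Terminal value at t=2: TV = D_3/(r−g) = 6.0080/(0.086−0.0243) = 97.3750
P₀ = 4.9456/(1+0.086)^1 + 5.8655/(1+0.086)^2 + 97.3750/(1+0.086)^2 = 92.0907

€92.09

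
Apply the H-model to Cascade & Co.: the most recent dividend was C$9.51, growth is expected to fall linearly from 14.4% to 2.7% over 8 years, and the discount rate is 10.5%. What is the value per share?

C$182.28

H-model: P₀ = D₀[(1+g_L) + H(g_S−g_L)]/(r−g_L), with H = 8/2 = 4.
P₀ = 9.51 × [(1+0.027) + 4×(0.144−0.027)] / (0.105−0.027)
   = 9.51 × 1.4950 / 0.078 = 182.2750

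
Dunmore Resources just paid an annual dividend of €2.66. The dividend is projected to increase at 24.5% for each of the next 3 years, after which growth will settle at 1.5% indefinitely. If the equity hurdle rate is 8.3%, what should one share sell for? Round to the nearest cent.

€70.93

Two-stage DDM. Project D₁…D_3 at 0.245, terminal growth 0.015, discount at r = 0.083.
D_1 = 3.3117
D_2 = 4.1231
D_3 = 5.1332
Terminal value at t=3: TV = D_4/(r−g) = 5.2102/(0.083−0.015) = 76.6208
P₀ = 3.3117/(1+0.083)^1 + 4.1231/(1+0.083)^2 + 5.1332/(1+0.083)^3 + 76.6208/(1+0.083)^3 = 70.9344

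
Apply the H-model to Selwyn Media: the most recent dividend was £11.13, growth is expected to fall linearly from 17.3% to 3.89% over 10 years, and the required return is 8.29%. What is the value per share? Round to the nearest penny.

H-model: P₀ = D₀[(1+g_L) + H(g_S−g_L)]/(r−g_L), with H = 10/2 = 5.
P₀ = 11.13 × [(1+0.0389) + 5×(0.173−0.0389)] / (0.0829−0.0389)
   = 11.13 × 1.7094 / 0.044 = 432.4005

£432.40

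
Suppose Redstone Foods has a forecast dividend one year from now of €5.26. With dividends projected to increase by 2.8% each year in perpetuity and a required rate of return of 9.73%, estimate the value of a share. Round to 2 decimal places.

Gordon growth model: P₀ = D₁/(r − g), with D₁ = 5.26 given directly.
P₀ = 5.2600 / (0.0973 − 0.028) = 5.2600 / 0.0693 = 75.9019

€75.90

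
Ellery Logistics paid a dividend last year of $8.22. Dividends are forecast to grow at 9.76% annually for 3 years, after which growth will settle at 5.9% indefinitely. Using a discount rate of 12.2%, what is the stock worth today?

Two-stage DDM. Project D₁…D_3 at 0.0976, terminal growth 0.059, discount at r = 0.122.
D_1 = 9.0223
D_2 = 9.9028
D_3 = 10.8694
Terminal value at t=3: TV = D_4/(r−g) = 11.5107/(0.122−0.059) = 182.7088
P₀ = 9.0223/(1+0.122)^1 + 9.9028/(1+0.122)^2 + 10.8694/(1+0.122)^3 + 182.7088/(1+0.122)^3 = 152.9572

$152.96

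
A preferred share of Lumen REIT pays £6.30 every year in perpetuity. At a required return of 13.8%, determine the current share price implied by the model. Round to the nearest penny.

£45.65

Zero-growth DDM (perpetuity): P₀ = D/r = 6.30 / 0.138 = 45.6522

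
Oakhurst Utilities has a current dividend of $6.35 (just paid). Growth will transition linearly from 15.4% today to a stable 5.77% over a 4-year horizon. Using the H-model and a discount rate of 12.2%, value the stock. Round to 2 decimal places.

H-model: P₀ = D₀[(1+g_L) + H(g_S−g_L)]/(r−g_L), with H = 4/2 = 2.
P₀ = 6.35 × [(1+0.0577) + 2×(0.154−0.0577)] / (0.122−0.0577)
   = 6.35 × 1.2503 / 0.0643 = 123.4744

$123.47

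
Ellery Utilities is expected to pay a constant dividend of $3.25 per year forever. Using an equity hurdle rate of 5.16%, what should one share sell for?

Zero-growth DDM (perpetuity): P₀ = D/r = 3.25 / 0.0516 = 62.9845

$62.98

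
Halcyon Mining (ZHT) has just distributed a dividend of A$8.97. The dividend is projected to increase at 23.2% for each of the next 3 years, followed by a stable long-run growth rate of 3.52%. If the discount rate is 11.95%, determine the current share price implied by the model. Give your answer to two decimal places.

Two-stage DDM. Project D₁…D_3 at 0.232, terminal growth 0.0352, discount at r = 0.1195.
D_1 = 11.0510
D_2 = 13.6149
D_3 = 16.7735
Terminal value at t=3: TV = D_4/(r−g) = 17.3640/(0.1195−0.0352) = 205.9782
P₀ = 11.0510/(1+0.1195)^1 + 13.6149/(1+0.1195)^2 + 16.7735/(1+0.1195)^3 + 205.9782/(1+0.1195)^3 = 179.4976

A$179.50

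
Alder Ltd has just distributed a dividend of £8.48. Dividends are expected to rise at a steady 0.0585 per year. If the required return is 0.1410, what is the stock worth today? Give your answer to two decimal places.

£108.80

Gordon growth model: P₀ = D₁/(r − g). D₁ = 8.48 × (1 + 0.0585) = 8.9761.
P₀ = 8.9761 / (0.141 − 0.0585) = 8.9761 / 0.0825 = 108.8010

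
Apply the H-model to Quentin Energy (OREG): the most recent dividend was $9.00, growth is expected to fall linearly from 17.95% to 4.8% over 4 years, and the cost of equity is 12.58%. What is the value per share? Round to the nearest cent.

$151.66

H-model: P₀ = D₀[(1+g_L) + H(g_S−g_L)]/(r−g_L), with H = 4/2 = 2.
P₀ = 9.00 × [(1+0.048) + 2×(0.1795−0.048)] / (0.1258−0.048)
   = 9.00 × 1.3110 / 0.0778 = 151.6581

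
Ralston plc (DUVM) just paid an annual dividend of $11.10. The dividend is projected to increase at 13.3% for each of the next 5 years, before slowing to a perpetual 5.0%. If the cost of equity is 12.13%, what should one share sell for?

$229.43

Two-stage DDM. Project D₁…D_5 at 0.133, terminal growth 0.05, discount at r = 0.1213.
D_1 = 12.5763
D_2 = 14.2489
D_3 = 16.1441
D_4 = 18.2912
D_5 = 20.7239
Terminal value at t=5: TV = D_6/(r−g) = 21.7601/(0.1213−0.05) = 305.1914
P₀ = 12.5763/(1+0.1213)^1 + 14.2489/(1+0.1213)^2 + 16.1441/(1+0.1213)^3 + 18.2912/(1+0.1213)^4 + 20.7239/(1+0.1213)^5 + 305.1914/(1+0.1213)^5 = 229.4339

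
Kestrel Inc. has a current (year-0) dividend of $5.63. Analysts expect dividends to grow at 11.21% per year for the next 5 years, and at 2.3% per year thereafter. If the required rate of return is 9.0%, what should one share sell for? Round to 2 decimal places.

Two-stage DDM. Project D₁…D_5 at 0.1121, terminal growth 0.023, discount at r = 0.09.
D_1 = 6.2611
D_2 = 6.9630
D_3 = 7.7435
D_4 = 8.6116
D_5 = 9.5770
Terminal value at t=5: TV = D_6/(r−g) = 9.7972/(0.09−0.023) = 146.2273
P₀ = 6.2611/(1+0.09)^1 + 6.9630/(1+0.09)^2 + 7.7435/(1+0.09)^3 + 8.6116/(1+0.09)^4 + 9.5770/(1+0.09)^5 + 146.2273/(1+0.09)^5 = 124.9469

$124.95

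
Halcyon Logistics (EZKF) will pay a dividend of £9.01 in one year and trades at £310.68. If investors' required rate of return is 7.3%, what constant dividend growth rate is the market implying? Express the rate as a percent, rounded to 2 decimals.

4.40%

From P₀ = D₁/(r − g), the implied growth is g = r − D₁/P₀.
g = 0.073 − 9.01/310.68 = 0.073 − 0.02900 = 0.04400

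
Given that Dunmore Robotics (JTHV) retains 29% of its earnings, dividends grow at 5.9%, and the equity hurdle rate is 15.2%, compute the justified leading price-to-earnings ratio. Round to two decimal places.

7.63

Payout ratio b = 1 − 0.29 = 0.71.
Justified leading P/E = b/(r−g) = 0.71/(0.152−0.059) = 7.6344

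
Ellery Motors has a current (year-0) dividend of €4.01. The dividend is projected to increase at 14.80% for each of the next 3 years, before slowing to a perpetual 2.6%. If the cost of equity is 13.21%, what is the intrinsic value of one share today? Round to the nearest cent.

€52.81

Two-stage DDM. Project D₁…D_3 at 0.148, terminal growth 0.026, discount at r = 0.1321.
D_1 = 4.6035
D_2 = 5.2848
D_3 = 6.0669
Terminal value at t=3: TV = D_4/(r−g) = 6.2247/(0.1321−0.026) = 58.6681
P₀ = 4.6035/(1+0.1321)^1 + 5.2848/(1+0.1321)^2 + 6.0669/(1+0.1321)^3 + 58.6681/(1+0.1321)^3 = 52.8052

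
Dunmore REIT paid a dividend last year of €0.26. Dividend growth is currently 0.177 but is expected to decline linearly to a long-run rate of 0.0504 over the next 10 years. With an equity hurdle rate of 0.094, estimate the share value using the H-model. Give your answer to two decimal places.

€10.04

H-model: P₀ = D₀[(1+g_L) + H(g_S−g_L)]/(r−g_L), with H = 10/2 = 5.
P₀ = 0.26 × [(1+0.0504) + 5×(0.177−0.0504)] / (0.094−0.0504)
   = 0.26 × 1.6834 / 0.0436 = 10.0386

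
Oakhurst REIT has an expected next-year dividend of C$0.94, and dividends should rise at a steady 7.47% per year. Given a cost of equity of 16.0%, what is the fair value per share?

C$11.02

Gordon growth model: P₀ = D₁/(r − g), with D₁ = 0.94 given directly.
P₀ = 0.9400 / (0.16 − 0.0747) = 0.9400 / 0.0853 = 11.0199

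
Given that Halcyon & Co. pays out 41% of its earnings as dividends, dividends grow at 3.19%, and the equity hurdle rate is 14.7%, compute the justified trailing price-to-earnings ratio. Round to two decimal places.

3.68

Justified trailing P/E = b(1+g)/(r−g) = 0.41×(1+0.0319)/(0.147−0.0319) = 3.6758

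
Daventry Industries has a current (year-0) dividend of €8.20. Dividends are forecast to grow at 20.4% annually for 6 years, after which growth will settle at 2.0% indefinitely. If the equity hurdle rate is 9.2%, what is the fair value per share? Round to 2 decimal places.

Two-stage DDM. Project D₁…D_6 at 0.204, terminal growth 0.02, discount at r = 0.092.
D_1 = 9.8728
D_2 = 11.8869
D_3 = 14.3118
D_4 = 17.2314
D_5 = 20.7466
D_6 = 24.9789
Terminal value at t=6: TV = D_7/(r−g) = 25.4784/(0.092−0.02) = 353.8673
P₀ = 9.8728/(1+0.092)^1 + 11.8869/(1+0.092)^2 + 14.3118/(1+0.092)^3 + 17.2314/(1+0.092)^4 + 20.7466/(1+0.092)^5 + 24.9789/(1+0.092)^6 + 353.8673/(1+0.092)^6 = 278.9014

€278.90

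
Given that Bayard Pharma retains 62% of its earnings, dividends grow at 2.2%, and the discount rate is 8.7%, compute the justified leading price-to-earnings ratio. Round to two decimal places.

Payout ratio b = 1 − 0.62 = 0.38.
Justified leading P/E = b/(r−g) = 0.38/(0.087−0.022) = 5.8462

5.85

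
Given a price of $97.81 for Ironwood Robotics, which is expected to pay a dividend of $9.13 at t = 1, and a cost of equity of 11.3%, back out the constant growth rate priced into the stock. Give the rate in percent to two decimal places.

From P₀ = D₁/(r − g), the implied growth is g = r − D₁/P₀.
g = 0.113 − 9.13/97.81 = 0.113 − 0.09334 = 0.01966

1.97%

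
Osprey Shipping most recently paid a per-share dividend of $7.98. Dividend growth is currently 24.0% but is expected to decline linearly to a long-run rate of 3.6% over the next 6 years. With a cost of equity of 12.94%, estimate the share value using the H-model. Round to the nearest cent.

H-model: P₀ = D₀[(1+g_L) + H(g_S−g_L)]/(r−g_L), with H = 6/2 = 3.
P₀ = 7.98 × [(1+0.036) + 3×(0.24−0.036)] / (0.1294−0.036)
   = 7.98 × 1.6480 / 0.0934 = 140.8034

$140.80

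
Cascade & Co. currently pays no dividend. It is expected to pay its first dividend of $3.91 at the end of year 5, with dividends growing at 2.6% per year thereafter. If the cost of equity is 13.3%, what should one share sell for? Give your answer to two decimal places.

$22.18

Deferred-dividend DDM. At t=4 the remaining stream is a growing perpetuity with first payment D_5 = 3.91.
V_4 = D_5/(r−g) = 3.91/(0.133−0.026) = 36.5421
P₀ = V_4/(1+r)^4 = 36.5421/(1+0.133)^4 = 22.1755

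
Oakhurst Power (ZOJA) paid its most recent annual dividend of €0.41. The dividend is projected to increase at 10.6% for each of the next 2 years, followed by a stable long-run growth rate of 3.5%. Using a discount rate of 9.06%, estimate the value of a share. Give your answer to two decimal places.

€8.69

Two-stage DDM. Project D₁…D_2 at 0.106, terminal growth 0.035, discount at r = 0.0906.
D_1 = 0.4535
D_2 = 0.5015
Terminal value at t=2: TV = D_3/(r−g) = 0.5191/(0.0906−0.035) = 9.3360
P₀ = 0.4535/(1+0.0906)^1 + 0.5015/(1+0.0906)^2 + 9.3360/(1+0.0906)^2 = 8.6867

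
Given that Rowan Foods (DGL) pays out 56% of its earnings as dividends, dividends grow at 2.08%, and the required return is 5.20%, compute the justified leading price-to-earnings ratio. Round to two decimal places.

17.95

Justified leading P/E = b/(r−g) = 0.56/(0.052−0.0208) = 17.9487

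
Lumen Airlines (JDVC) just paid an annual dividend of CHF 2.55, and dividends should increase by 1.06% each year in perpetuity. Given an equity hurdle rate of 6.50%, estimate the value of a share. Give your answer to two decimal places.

CHF 47.37

Gordon growth model: P₀ = D₁/(r − g). D₁ = 2.55 × (1 + 0.0106) = 2.5770.
P₀ = 2.5770 / (0.065 − 0.0106) = 2.5770 / 0.0544 = 47.3719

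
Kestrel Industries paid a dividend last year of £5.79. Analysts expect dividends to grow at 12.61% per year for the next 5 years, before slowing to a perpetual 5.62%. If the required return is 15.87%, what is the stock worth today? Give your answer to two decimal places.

Two-stage DDM. Project D₁…D_5 at 0.1261, terminal growth 0.0562, discount at r = 0.1587.
D_1 = 6.5201
D_2 = 7.3423
D_3 = 8.2682
D_4 = 9.3108
D_5 = 10.4849
Terminal value at t=5: TV = D_6/(r−g) = 11.0741/(0.1587−0.0562) = 108.0403
P₀ = 6.5201/(1+0.1587)^1 + 7.3423/(1+0.1587)^2 + 8.2682/(1+0.1587)^3 + 9.3108/(1+0.1587)^4 + 10.4849/(1+0.1587)^5 + 108.0403/(1+0.1587)^5 = 78.3248

£78.32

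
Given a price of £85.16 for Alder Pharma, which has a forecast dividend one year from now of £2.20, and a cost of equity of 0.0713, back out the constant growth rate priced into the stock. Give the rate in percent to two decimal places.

4.55%

From P₀ = D₁/(r − g), the implied growth is g = r − D₁/P₀.
g = 0.0713 − 2.20/85.16 = 0.0713 − 0.02583 = 0.04547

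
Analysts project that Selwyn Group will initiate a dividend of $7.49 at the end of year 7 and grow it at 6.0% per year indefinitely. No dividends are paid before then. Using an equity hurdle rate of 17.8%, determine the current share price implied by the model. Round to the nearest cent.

Deferred-dividend DDM. At t=6 the remaining stream is a growing perpetuity with first payment D_7 = 7.49.
V_6 = D_7/(r−g) = 7.49/(0.178−0.06) = 63.4746
P₀ = V_6/(1+r)^6 = 63.4746/(1+0.178)^6 = 23.7535

$23.75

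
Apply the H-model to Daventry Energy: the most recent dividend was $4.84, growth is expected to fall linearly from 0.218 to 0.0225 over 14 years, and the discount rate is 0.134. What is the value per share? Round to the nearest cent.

$103.79

H-model: P₀ = D₀[(1+g_L) + H(g_S−g_L)]/(r−g_L), with H = 14/2 = 7.
P₀ = 4.84 × [(1+0.0225) + 7×(0.218−0.0225)] / (0.134−0.0225)
   = 4.84 × 2.3910 / 0.1115 = 103.7887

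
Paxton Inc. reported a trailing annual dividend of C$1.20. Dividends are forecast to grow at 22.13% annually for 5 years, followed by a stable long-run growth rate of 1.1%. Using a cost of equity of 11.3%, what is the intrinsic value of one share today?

C$26.92

Two-stage DDM. Project D₁…D_5 at 0.2213, terminal growth 0.011, discount at r = 0.113.
D_1 = 1.4656
D_2 = 1.7899
D_3 = 2.1860
D_4 = 2.6698
D_5 = 3.2606
Terminal value at t=5: TV = D_6/(r−g) = 3.2964/(0.113−0.011) = 32.3180
P₀ = 1.4656/(1+0.113)^1 + 1.7899/(1+0.113)^2 + 2.1860/(1+0.113)^3 + 2.6698/(1+0.113)^4 + 3.2606/(1+0.113)^5 + 32.3180/(1+0.113)^5 = 26.9180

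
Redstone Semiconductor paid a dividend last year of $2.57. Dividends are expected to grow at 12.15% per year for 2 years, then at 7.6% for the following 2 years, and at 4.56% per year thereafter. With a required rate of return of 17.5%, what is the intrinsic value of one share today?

$24.77

Three-stage DDM. Project D₁…D_4; terminal Gordon value at t=4 with g = 0.0456; discount at r = 0.175.
D_1 = 2.8823
D_2 = 3.2324
D_3 = 3.4781
D_4 = 3.7425
TV_4 = 3.9131/(0.175−0.0456) = 30.2404
P₀ = Σ Dₜ/(1+r)ᵗ + TV_4/(1+r)^4 = 24.7665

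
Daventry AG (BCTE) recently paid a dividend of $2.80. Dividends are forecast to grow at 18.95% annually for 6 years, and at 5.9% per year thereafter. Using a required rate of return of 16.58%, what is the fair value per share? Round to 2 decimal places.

$49.36

Two-stage DDM. Project D₁…D_6 at 0.1895, terminal growth 0.059, discount at r = 0.1658.
D_1 = 3.3306
D_2 = 3.9617
D_3 = 4.7125
D_4 = 5.6055
D_5 = 6.6678
D_6 = 7.9313
Terminal value at t=6: TV = D_7/(r−g) = 8.3993/(0.1658−0.059) = 78.6447
P₀ = 3.3306/(1+0.1658)^1 + 3.9617/(1+0.1658)^2 + 4.7125/(1+0.1658)^3 + 5.6055/(1+0.1658)^4 + 6.6678/(1+0.1658)^5 + 7.9313/(1+0.1658)^6 + 78.6447/(1+0.1658)^6 = 49.3642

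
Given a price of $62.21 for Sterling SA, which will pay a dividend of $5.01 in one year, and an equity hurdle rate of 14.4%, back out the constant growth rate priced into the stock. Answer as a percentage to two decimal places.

From P₀ = D₁/(r − g), the implied growth is g = r − D₁/P₀.
g = 0.144 − 5.01/62.21 = 0.144 − 0.08053 = 0.06347

6.35%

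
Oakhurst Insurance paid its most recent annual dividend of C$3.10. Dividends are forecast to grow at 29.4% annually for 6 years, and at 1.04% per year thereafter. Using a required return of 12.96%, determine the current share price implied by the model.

Two-stage DDM. Project D₁…D_6 at 0.294, terminal growth 0.0104, discount at r = 0.1296.
D_1 = 4.0114
D_2 = 5.1908
D_3 = 6.7168
D_4 = 8.6916
D_5 = 11.2469
D_6 = 14.5535
Terminal value at t=6: TV = D_7/(r−g) = 14.7049/(0.1296−0.0104) = 123.3629
P₀ = 4.0114/(1+0.1296)^1 + 5.1908/(1+0.1296)^2 + 6.7168/(1+0.1296)^3 + 8.6916/(1+0.1296)^4 + 11.2469/(1+0.1296)^5 + 14.5535/(1+0.1296)^6 + 123.3629/(1+0.1296)^6 = 90.1173

C$90.12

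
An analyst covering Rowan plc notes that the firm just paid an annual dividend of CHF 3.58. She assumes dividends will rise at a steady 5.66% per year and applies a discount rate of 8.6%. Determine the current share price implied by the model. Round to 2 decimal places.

Gordon growth model: P₀ = D₁/(r − g). D₁ = 3.58 × (1 + 0.0566) = 3.7826.
P₀ = 3.7826 / (0.086 − 0.0566) = 3.7826 / 0.0294 = 128.6608

CHF 128.66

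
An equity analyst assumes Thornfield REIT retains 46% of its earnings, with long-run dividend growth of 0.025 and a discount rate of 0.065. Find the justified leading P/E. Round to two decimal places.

13.50

Payout ratio b = 1 − 0.46 = 0.54.
Justified leading P/E = b/(r−g) = 0.54/(0.065−0.025) = 13.5000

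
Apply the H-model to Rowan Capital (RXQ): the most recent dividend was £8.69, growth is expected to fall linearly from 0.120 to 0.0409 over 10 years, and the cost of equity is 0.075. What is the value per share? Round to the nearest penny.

H-model: P₀ = D₀[(1+g_L) + H(g_S−g_L)]/(r−g_L), with H = 10/2 = 5.
P₀ = 8.69 × [(1+0.0409) + 5×(0.12−0.0409)] / (0.075−0.0409)
   = 8.69 × 1.4364 / 0.0341 = 366.0503

£366.05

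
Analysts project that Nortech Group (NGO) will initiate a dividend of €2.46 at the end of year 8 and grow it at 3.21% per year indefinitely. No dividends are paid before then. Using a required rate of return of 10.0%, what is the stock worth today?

€18.59

Deferred-dividend DDM. At t=7 the remaining stream is a growing perpetuity with first payment D_8 = 2.46.
V_7 = D_8/(r−g) = 2.46/(0.1−0.0321) = 36.2297
P₀ = V_7/(1+r)^7 = 36.2297/(1+0.1)^7 = 18.5916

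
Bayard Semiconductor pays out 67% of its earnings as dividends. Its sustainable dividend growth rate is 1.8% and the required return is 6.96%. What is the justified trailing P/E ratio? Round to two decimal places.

Justified trailing P/E = b(1+g)/(r−g) = 0.67×(1+0.018)/(0.0696−0.018) = 13.2182

13.22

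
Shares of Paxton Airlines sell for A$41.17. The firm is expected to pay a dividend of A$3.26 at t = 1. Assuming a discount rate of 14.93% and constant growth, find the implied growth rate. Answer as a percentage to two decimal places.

From P₀ = D₁/(r − g), the implied growth is g = r − D₁/P₀.
g = 0.1493 − 3.26/41.17 = 0.1493 − 0.07918 = 0.07012

7.01%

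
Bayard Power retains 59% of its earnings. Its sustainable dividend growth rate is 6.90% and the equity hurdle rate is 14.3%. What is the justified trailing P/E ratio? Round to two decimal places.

Payout ratio b = 1 − 0.59 = 0.41.
Justified trailing P/E = b(1+g)/(r−g) = 0.41×(1+0.069)/(0.143−0.069) = 5.9228

5.92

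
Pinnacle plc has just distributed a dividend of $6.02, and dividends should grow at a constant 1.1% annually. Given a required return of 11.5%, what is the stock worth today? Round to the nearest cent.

Gordon growth model: P₀ = D₁/(r − g). D₁ = 6.02 × (1 + 0.011) = 6.0862.
P₀ = 6.0862 / (0.115 − 0.011) = 6.0862 / 0.104 = 58.5213

$58.52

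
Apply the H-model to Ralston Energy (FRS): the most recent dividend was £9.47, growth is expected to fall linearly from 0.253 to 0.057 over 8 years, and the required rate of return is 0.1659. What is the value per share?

£160.09

H-model: P₀ = D₀[(1+g_L) + H(g_S−g_L)]/(r−g_L), with H = 8/2 = 4.
P₀ = 9.47 × [(1+0.057) + 4×(0.253−0.057)] / (0.1659−0.057)
   = 9.47 × 1.8410 / 0.1089 = 160.0943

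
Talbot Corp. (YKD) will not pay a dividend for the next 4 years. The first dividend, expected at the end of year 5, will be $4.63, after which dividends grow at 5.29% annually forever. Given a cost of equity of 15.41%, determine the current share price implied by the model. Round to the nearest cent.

$25.79

Deferred-dividend DDM. At t=4 the remaining stream is a growing perpetuity with first payment D_5 = 4.63.
V_4 = D_5/(r−g) = 4.63/(0.1541−0.0529) = 45.7510
P₀ = V_4/(1+r)^4 = 45.7510/(1+0.1541)^4 = 25.7885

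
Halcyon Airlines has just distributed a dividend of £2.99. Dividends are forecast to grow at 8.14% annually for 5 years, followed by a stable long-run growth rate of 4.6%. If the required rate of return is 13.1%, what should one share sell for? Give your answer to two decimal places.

£42.50

Two-stage DDM. Project D₁…D_5 at 0.0814, terminal growth 0.046, discount at r = 0.131.
D_1 = 3.2334
D_2 = 3.4966
D_3 = 3.7812
D_4 = 4.0890
D_5 = 4.4218
Terminal value at t=5: TV = D_6/(r−g) = 4.6252/(0.131−0.046) = 54.4146
P₀ = 3.2334/(1+0.131)^1 + 3.4966/(1+0.131)^2 + 3.7812/(1+0.131)^3 + 4.0890/(1+0.131)^4 + 4.4218/(1+0.131)^5 + 54.4146/(1+0.131)^5 = 42.4981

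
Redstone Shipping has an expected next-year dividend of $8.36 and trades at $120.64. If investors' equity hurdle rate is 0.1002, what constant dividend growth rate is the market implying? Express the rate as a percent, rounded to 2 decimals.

3.09%

From P₀ = D₁/(r − g), the implied growth is g = r − D₁/P₀.
g = 0.1002 − 8.36/120.64 = 0.1002 − 0.06930 = 0.03090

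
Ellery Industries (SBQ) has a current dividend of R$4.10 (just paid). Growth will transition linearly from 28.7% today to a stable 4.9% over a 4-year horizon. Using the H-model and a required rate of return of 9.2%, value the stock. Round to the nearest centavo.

R$145.41

H-model: P₀ = D₀[(1+g_L) + H(g_S−g_L)]/(r−g_L), with H = 4/2 = 2.
P₀ = 4.10 × [(1+0.049) + 2×(0.287−0.049)] / (0.092−0.049)
   = 4.10 × 1.5250 / 0.043 = 145.4070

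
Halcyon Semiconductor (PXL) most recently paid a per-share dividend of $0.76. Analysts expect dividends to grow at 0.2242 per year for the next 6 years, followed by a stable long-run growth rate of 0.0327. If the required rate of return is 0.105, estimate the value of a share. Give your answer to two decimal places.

$26.70

Two-stage DDM. Project D₁…D_6 at 0.2242, terminal growth 0.0327, discount at r = 0.105.
D_1 = 0.9304
D_2 = 1.1390
D_3 = 1.3943
D_4 = 1.7070
D_5 = 2.0897
D_6 = 2.5582
Terminal value at t=6: TV = D_7/(r−g) = 2.6418/(0.105−0.0327) = 36.5396
P₀ = 0.9304/(1+0.105)^1 + 1.1390/(1+0.105)^2 + 1.3943/(1+0.105)^3 + 1.7070/(1+0.105)^4 + 2.0897/(1+0.105)^5 + 2.5582/(1+0.105)^6 + 36.5396/(1+0.105)^6 = 26.6988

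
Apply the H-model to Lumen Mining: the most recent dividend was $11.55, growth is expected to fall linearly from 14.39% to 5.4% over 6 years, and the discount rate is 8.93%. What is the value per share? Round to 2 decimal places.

$433.11

H-model: P₀ = D₀[(1+g_L) + H(g_S−g_L)]/(r−g_L), with H = 6/2 = 3.
P₀ = 11.55 × [(1+0.054) + 3×(0.1439−0.054)] / (0.0893−0.054)
   = 11.55 × 1.3237 / 0.0353 = 433.1086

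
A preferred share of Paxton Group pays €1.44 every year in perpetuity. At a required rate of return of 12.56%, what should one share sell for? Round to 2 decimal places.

Zero-growth DDM (perpetuity): P₀ = D/r = 1.44 / 0.1256 = 11.4650

€11.46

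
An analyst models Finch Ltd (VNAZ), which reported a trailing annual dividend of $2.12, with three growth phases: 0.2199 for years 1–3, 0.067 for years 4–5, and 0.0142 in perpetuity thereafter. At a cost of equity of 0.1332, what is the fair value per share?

Three-stage DDM. Project D₁…D_5; terminal Gordon value at t=5 with g = 0.0142; discount at r = 0.1332.
D_1 = 2.5862
D_2 = 3.1549
D_3 = 3.8487
D_4 = 4.1065
D_5 = 4.3816
TV_5 = 4.4439/(0.1332−0.0142) = 37.3434
P₀ = Σ Dₜ/(1+r)ᵗ + TV_5/(1+r)^5 = 32.2028

$32.20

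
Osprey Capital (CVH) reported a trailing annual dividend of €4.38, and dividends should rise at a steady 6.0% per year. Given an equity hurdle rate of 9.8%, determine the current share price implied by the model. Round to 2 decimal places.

Gordon growth model: P₀ = D₁/(r − g). D₁ = 4.38 × (1 + 0.06) = 4.6428.
P₀ = 4.6428 / (0.098 − 0.06) = 4.6428 / 0.038 = 122.1789

€122.18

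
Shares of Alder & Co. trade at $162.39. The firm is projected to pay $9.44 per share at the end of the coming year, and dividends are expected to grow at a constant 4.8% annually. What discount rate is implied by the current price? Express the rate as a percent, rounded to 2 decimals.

Rearranging the constant-growth DDM: r = D₁/P₀ + g.
r = 9.4400 / 162.39 + 0.048 = 0.05813 + 0.048 = 0.10613

10.61%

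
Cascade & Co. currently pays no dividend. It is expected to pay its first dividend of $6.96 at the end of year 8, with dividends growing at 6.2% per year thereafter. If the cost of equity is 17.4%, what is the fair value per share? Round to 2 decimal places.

$20.22

Deferred-dividend DDM. At t=7 the remaining stream is a growing perpetuity with first payment D_8 = 6.96.
V_7 = D_8/(r−g) = 6.96/(0.174−0.062) = 62.1429
P₀ = V_7/(1+r)^7 = 62.1429/(1+0.174)^7 = 20.2169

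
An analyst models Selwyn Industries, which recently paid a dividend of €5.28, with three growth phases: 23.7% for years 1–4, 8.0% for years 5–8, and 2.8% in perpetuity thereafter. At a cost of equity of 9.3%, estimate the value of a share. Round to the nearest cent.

Three-stage DDM. Project D₁…D_8; terminal Gordon value at t=8 with g = 0.028; discount at r = 0.093.
D_1 = 6.5314
D_2 = 8.0793
D_3 = 9.9941
D_4 = 12.3627
D_5 = 13.3517
D_6 = 14.4198
D_7 = 15.5734
D_8 = 16.8193
TV_8 = 17.2902/(0.093−0.028) = 266.0036
P₀ = Σ Dₜ/(1+r)ᵗ + TV_8/(1+r)^8 = 193.2806

€193.28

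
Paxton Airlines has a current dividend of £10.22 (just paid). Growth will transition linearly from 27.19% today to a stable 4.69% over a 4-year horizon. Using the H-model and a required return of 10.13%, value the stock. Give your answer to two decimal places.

H-model: P₀ = D₀[(1+g_L) + H(g_S−g_L)]/(r−g_L), with H = 4/2 = 2.
P₀ = 10.22 × [(1+0.0469) + 2×(0.2719−0.0469)] / (0.1013−0.0469)
   = 10.22 × 1.4969 / 0.0544 = 281.2191

£281.22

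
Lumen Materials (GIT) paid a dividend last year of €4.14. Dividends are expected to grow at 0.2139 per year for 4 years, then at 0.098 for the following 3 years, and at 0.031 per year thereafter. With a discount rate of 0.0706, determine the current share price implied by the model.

Three-stage DDM. Project D₁…D_7; terminal Gordon value at t=7 with g = 0.031; discount at r = 0.0706.
D_1 = 5.0255
D_2 = 6.1005
D_3 = 7.4054
D_4 = 8.9894
D_5 = 9.8704
D_6 = 10.8377
D_7 = 11.8998
TV_7 = 12.2687/(0.0706−0.031) = 309.8150
P₀ = Σ Dₜ/(1+r)ᵗ + TV_7/(1+r)^7 = 236.6724

€236.67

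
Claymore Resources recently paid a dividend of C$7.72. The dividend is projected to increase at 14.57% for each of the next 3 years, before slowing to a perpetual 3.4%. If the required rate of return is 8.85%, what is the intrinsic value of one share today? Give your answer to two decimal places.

C$196.47

Two-stage DDM. Project D₁…D_3 at 0.1457, terminal growth 0.034, discount at r = 0.0885.
D_1 = 8.8448
D_2 = 10.1335
D_3 = 11.6099
Terminal value at t=3: TV = D_4/(r−g) = 12.0047/(0.0885−0.034) = 220.2694
P₀ = 8.8448/(1+0.0885)^1 + 10.1335/(1+0.0885)^2 + 11.6099/(1+0.0885)^3 + 220.2694/(1+0.0885)^3 = 196.4730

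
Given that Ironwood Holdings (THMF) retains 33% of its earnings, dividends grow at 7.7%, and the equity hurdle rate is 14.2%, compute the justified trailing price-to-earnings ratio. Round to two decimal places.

Payout ratio b = 1 − 0.33 = 0.67.
Justified trailing P/E = b(1+g)/(r−g) = 0.67×(1+0.077)/(0.142−0.077) = 11.1014

11.10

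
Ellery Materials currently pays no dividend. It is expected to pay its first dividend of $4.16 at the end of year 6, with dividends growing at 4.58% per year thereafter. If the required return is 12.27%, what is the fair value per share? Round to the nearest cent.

Deferred-dividend DDM. At t=5 the remaining stream is a growing perpetuity with first payment D_6 = 4.16.
V_5 = D_6/(r−g) = 4.16/(0.1227−0.0458) = 54.0962
P₀ = V_5/(1+r)^5 = 54.0962/(1+0.1227)^5 = 30.3283

$30.33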